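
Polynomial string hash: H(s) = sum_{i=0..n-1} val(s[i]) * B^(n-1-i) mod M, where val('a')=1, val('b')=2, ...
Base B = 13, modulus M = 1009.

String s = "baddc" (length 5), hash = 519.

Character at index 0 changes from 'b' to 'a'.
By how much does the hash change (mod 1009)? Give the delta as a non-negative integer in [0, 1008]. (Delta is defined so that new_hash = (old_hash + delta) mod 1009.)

Answer: 700

Derivation:
Delta formula: (val(new) - val(old)) * B^(n-1-k) mod M
  val('a') - val('b') = 1 - 2 = -1
  B^(n-1-k) = 13^4 mod 1009 = 309
  Delta = -1 * 309 mod 1009 = 700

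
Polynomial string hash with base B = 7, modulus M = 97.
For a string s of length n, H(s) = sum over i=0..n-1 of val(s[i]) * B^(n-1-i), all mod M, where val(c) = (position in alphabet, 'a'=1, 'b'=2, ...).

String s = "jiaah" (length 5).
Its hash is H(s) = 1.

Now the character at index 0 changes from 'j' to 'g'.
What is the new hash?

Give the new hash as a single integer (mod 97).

val('j') = 10, val('g') = 7
Position k = 0, exponent = n-1-k = 4
B^4 mod M = 7^4 mod 97 = 73
Delta = (7 - 10) * 73 mod 97 = 72
New hash = (1 + 72) mod 97 = 73

Answer: 73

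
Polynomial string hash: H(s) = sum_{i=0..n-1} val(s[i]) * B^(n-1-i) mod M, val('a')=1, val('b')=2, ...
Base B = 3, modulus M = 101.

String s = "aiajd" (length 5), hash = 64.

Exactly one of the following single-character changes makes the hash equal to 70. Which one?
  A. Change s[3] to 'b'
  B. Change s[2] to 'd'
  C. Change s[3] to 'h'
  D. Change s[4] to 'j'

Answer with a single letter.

Option A: s[3]='j'->'b', delta=(2-10)*3^1 mod 101 = 77, hash=64+77 mod 101 = 40
Option B: s[2]='a'->'d', delta=(4-1)*3^2 mod 101 = 27, hash=64+27 mod 101 = 91
Option C: s[3]='j'->'h', delta=(8-10)*3^1 mod 101 = 95, hash=64+95 mod 101 = 58
Option D: s[4]='d'->'j', delta=(10-4)*3^0 mod 101 = 6, hash=64+6 mod 101 = 70 <-- target

Answer: D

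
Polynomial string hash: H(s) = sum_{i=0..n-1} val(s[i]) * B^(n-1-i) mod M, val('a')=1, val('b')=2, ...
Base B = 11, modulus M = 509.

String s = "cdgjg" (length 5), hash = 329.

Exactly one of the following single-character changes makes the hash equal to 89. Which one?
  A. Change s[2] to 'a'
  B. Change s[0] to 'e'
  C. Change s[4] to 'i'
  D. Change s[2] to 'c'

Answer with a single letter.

Option A: s[2]='g'->'a', delta=(1-7)*11^2 mod 509 = 292, hash=329+292 mod 509 = 112
Option B: s[0]='c'->'e', delta=(5-3)*11^4 mod 509 = 269, hash=329+269 mod 509 = 89 <-- target
Option C: s[4]='g'->'i', delta=(9-7)*11^0 mod 509 = 2, hash=329+2 mod 509 = 331
Option D: s[2]='g'->'c', delta=(3-7)*11^2 mod 509 = 25, hash=329+25 mod 509 = 354

Answer: B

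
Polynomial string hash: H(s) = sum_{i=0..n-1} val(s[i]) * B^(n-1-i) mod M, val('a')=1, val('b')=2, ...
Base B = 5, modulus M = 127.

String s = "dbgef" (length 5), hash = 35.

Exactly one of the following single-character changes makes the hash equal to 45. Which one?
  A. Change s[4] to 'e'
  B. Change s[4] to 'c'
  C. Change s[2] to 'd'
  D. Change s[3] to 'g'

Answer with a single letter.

Option A: s[4]='f'->'e', delta=(5-6)*5^0 mod 127 = 126, hash=35+126 mod 127 = 34
Option B: s[4]='f'->'c', delta=(3-6)*5^0 mod 127 = 124, hash=35+124 mod 127 = 32
Option C: s[2]='g'->'d', delta=(4-7)*5^2 mod 127 = 52, hash=35+52 mod 127 = 87
Option D: s[3]='e'->'g', delta=(7-5)*5^1 mod 127 = 10, hash=35+10 mod 127 = 45 <-- target

Answer: D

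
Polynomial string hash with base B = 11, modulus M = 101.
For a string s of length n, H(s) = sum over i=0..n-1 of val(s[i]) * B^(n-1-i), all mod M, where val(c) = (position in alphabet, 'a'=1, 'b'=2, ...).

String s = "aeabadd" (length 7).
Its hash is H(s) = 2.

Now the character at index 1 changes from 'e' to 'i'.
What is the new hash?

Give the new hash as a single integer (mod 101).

Answer: 28

Derivation:
val('e') = 5, val('i') = 9
Position k = 1, exponent = n-1-k = 5
B^5 mod M = 11^5 mod 101 = 57
Delta = (9 - 5) * 57 mod 101 = 26
New hash = (2 + 26) mod 101 = 28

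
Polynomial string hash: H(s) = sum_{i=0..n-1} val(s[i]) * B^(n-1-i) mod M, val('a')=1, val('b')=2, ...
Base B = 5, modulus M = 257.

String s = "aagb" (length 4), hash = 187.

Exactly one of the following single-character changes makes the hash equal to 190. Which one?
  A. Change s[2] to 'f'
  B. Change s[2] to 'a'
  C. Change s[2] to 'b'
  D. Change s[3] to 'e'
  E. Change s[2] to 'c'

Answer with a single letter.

Option A: s[2]='g'->'f', delta=(6-7)*5^1 mod 257 = 252, hash=187+252 mod 257 = 182
Option B: s[2]='g'->'a', delta=(1-7)*5^1 mod 257 = 227, hash=187+227 mod 257 = 157
Option C: s[2]='g'->'b', delta=(2-7)*5^1 mod 257 = 232, hash=187+232 mod 257 = 162
Option D: s[3]='b'->'e', delta=(5-2)*5^0 mod 257 = 3, hash=187+3 mod 257 = 190 <-- target
Option E: s[2]='g'->'c', delta=(3-7)*5^1 mod 257 = 237, hash=187+237 mod 257 = 167

Answer: D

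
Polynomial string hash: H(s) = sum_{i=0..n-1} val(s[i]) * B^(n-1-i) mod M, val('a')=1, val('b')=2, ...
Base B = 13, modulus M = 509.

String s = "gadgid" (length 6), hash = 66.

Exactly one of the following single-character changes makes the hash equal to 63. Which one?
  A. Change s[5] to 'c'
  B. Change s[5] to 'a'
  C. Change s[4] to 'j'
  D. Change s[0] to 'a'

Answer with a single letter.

Answer: B

Derivation:
Option A: s[5]='d'->'c', delta=(3-4)*13^0 mod 509 = 508, hash=66+508 mod 509 = 65
Option B: s[5]='d'->'a', delta=(1-4)*13^0 mod 509 = 506, hash=66+506 mod 509 = 63 <-- target
Option C: s[4]='i'->'j', delta=(10-9)*13^1 mod 509 = 13, hash=66+13 mod 509 = 79
Option D: s[0]='g'->'a', delta=(1-7)*13^5 mod 509 = 135, hash=66+135 mod 509 = 201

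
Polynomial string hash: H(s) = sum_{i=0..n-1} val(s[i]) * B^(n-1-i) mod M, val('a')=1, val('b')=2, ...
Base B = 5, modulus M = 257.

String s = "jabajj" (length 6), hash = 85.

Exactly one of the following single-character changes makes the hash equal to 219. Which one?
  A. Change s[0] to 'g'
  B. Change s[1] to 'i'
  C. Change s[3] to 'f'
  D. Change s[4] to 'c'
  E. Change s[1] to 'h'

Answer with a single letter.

Option A: s[0]='j'->'g', delta=(7-10)*5^5 mod 257 = 134, hash=85+134 mod 257 = 219 <-- target
Option B: s[1]='a'->'i', delta=(9-1)*5^4 mod 257 = 117, hash=85+117 mod 257 = 202
Option C: s[3]='a'->'f', delta=(6-1)*5^2 mod 257 = 125, hash=85+125 mod 257 = 210
Option D: s[4]='j'->'c', delta=(3-10)*5^1 mod 257 = 222, hash=85+222 mod 257 = 50
Option E: s[1]='a'->'h', delta=(8-1)*5^4 mod 257 = 6, hash=85+6 mod 257 = 91

Answer: A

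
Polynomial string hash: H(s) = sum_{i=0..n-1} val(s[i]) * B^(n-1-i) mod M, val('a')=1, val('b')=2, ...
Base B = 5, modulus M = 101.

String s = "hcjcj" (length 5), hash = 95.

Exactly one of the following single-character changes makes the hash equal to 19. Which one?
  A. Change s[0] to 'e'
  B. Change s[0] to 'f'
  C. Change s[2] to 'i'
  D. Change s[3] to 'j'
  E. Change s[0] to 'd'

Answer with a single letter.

Answer: E

Derivation:
Option A: s[0]='h'->'e', delta=(5-8)*5^4 mod 101 = 44, hash=95+44 mod 101 = 38
Option B: s[0]='h'->'f', delta=(6-8)*5^4 mod 101 = 63, hash=95+63 mod 101 = 57
Option C: s[2]='j'->'i', delta=(9-10)*5^2 mod 101 = 76, hash=95+76 mod 101 = 70
Option D: s[3]='c'->'j', delta=(10-3)*5^1 mod 101 = 35, hash=95+35 mod 101 = 29
Option E: s[0]='h'->'d', delta=(4-8)*5^4 mod 101 = 25, hash=95+25 mod 101 = 19 <-- target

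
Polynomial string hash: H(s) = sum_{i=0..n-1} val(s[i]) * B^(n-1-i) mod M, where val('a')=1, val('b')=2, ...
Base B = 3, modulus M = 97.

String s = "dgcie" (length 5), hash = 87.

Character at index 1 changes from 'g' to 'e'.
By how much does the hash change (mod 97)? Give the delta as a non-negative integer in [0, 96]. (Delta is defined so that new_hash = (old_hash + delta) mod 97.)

Answer: 43

Derivation:
Delta formula: (val(new) - val(old)) * B^(n-1-k) mod M
  val('e') - val('g') = 5 - 7 = -2
  B^(n-1-k) = 3^3 mod 97 = 27
  Delta = -2 * 27 mod 97 = 43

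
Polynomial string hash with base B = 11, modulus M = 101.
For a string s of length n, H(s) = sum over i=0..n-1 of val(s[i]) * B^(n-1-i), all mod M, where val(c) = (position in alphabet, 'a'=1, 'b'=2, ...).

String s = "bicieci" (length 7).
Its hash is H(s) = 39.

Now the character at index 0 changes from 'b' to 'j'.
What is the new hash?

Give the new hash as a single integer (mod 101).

val('b') = 2, val('j') = 10
Position k = 0, exponent = n-1-k = 6
B^6 mod M = 11^6 mod 101 = 21
Delta = (10 - 2) * 21 mod 101 = 67
New hash = (39 + 67) mod 101 = 5

Answer: 5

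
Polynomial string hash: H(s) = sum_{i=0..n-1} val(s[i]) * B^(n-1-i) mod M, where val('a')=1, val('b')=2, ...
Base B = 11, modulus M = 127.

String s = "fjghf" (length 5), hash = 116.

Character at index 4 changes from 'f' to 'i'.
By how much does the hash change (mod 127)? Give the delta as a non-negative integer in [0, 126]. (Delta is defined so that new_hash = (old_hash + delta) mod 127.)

Delta formula: (val(new) - val(old)) * B^(n-1-k) mod M
  val('i') - val('f') = 9 - 6 = 3
  B^(n-1-k) = 11^0 mod 127 = 1
  Delta = 3 * 1 mod 127 = 3

Answer: 3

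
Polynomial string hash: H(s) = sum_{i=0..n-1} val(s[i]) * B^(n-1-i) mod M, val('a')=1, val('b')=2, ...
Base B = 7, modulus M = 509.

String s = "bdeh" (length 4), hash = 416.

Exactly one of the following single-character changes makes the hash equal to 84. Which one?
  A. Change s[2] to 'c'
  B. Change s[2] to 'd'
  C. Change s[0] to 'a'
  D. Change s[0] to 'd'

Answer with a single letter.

Answer: D

Derivation:
Option A: s[2]='e'->'c', delta=(3-5)*7^1 mod 509 = 495, hash=416+495 mod 509 = 402
Option B: s[2]='e'->'d', delta=(4-5)*7^1 mod 509 = 502, hash=416+502 mod 509 = 409
Option C: s[0]='b'->'a', delta=(1-2)*7^3 mod 509 = 166, hash=416+166 mod 509 = 73
Option D: s[0]='b'->'d', delta=(4-2)*7^3 mod 509 = 177, hash=416+177 mod 509 = 84 <-- target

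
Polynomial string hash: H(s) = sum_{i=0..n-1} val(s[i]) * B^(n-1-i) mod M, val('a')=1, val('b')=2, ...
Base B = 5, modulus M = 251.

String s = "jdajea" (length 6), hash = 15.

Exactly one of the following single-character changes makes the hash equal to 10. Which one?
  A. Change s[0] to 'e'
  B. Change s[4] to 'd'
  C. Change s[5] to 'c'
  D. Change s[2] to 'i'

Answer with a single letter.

Answer: B

Derivation:
Option A: s[0]='j'->'e', delta=(5-10)*5^5 mod 251 = 188, hash=15+188 mod 251 = 203
Option B: s[4]='e'->'d', delta=(4-5)*5^1 mod 251 = 246, hash=15+246 mod 251 = 10 <-- target
Option C: s[5]='a'->'c', delta=(3-1)*5^0 mod 251 = 2, hash=15+2 mod 251 = 17
Option D: s[2]='a'->'i', delta=(9-1)*5^3 mod 251 = 247, hash=15+247 mod 251 = 11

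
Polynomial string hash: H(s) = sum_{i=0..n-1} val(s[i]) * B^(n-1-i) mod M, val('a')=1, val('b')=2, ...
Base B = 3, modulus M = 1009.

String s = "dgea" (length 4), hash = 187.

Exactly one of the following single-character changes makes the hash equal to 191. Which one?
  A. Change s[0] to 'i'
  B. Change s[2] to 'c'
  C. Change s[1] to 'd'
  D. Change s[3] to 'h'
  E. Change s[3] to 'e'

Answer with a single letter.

Option A: s[0]='d'->'i', delta=(9-4)*3^3 mod 1009 = 135, hash=187+135 mod 1009 = 322
Option B: s[2]='e'->'c', delta=(3-5)*3^1 mod 1009 = 1003, hash=187+1003 mod 1009 = 181
Option C: s[1]='g'->'d', delta=(4-7)*3^2 mod 1009 = 982, hash=187+982 mod 1009 = 160
Option D: s[3]='a'->'h', delta=(8-1)*3^0 mod 1009 = 7, hash=187+7 mod 1009 = 194
Option E: s[3]='a'->'e', delta=(5-1)*3^0 mod 1009 = 4, hash=187+4 mod 1009 = 191 <-- target

Answer: E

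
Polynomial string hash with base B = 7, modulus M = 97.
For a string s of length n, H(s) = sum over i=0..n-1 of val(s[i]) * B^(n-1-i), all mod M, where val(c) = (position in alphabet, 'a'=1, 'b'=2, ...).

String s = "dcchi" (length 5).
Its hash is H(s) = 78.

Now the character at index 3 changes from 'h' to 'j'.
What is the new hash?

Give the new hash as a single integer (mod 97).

val('h') = 8, val('j') = 10
Position k = 3, exponent = n-1-k = 1
B^1 mod M = 7^1 mod 97 = 7
Delta = (10 - 8) * 7 mod 97 = 14
New hash = (78 + 14) mod 97 = 92

Answer: 92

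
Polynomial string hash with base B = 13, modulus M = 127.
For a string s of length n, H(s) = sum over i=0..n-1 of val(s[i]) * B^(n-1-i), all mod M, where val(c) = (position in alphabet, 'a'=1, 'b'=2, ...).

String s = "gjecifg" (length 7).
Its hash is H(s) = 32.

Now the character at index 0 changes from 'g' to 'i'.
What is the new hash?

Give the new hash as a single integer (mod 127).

val('g') = 7, val('i') = 9
Position k = 0, exponent = n-1-k = 6
B^6 mod M = 13^6 mod 127 = 47
Delta = (9 - 7) * 47 mod 127 = 94
New hash = (32 + 94) mod 127 = 126

Answer: 126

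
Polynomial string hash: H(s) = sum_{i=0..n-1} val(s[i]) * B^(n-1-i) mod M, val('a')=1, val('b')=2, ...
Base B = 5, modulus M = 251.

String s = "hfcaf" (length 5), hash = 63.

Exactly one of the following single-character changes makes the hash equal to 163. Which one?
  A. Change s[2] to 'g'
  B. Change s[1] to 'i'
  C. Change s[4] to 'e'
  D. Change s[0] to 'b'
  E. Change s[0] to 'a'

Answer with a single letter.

Option A: s[2]='c'->'g', delta=(7-3)*5^2 mod 251 = 100, hash=63+100 mod 251 = 163 <-- target
Option B: s[1]='f'->'i', delta=(9-6)*5^3 mod 251 = 124, hash=63+124 mod 251 = 187
Option C: s[4]='f'->'e', delta=(5-6)*5^0 mod 251 = 250, hash=63+250 mod 251 = 62
Option D: s[0]='h'->'b', delta=(2-8)*5^4 mod 251 = 15, hash=63+15 mod 251 = 78
Option E: s[0]='h'->'a', delta=(1-8)*5^4 mod 251 = 143, hash=63+143 mod 251 = 206

Answer: A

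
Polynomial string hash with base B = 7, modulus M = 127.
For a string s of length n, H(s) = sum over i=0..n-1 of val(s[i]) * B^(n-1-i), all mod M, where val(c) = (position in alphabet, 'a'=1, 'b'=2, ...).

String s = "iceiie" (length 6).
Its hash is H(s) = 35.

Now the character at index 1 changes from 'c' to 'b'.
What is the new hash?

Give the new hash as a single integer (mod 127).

Answer: 47

Derivation:
val('c') = 3, val('b') = 2
Position k = 1, exponent = n-1-k = 4
B^4 mod M = 7^4 mod 127 = 115
Delta = (2 - 3) * 115 mod 127 = 12
New hash = (35 + 12) mod 127 = 47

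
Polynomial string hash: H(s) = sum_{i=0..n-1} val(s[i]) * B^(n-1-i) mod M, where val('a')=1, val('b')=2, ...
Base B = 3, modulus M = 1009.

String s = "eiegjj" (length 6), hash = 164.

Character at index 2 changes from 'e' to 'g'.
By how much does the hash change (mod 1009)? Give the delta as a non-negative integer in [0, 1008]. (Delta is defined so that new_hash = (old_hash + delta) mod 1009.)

Delta formula: (val(new) - val(old)) * B^(n-1-k) mod M
  val('g') - val('e') = 7 - 5 = 2
  B^(n-1-k) = 3^3 mod 1009 = 27
  Delta = 2 * 27 mod 1009 = 54

Answer: 54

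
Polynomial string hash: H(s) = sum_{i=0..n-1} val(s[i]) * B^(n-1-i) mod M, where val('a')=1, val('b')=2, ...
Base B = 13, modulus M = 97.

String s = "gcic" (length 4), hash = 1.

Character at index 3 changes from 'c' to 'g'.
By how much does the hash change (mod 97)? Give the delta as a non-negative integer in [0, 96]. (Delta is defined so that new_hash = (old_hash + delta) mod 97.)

Delta formula: (val(new) - val(old)) * B^(n-1-k) mod M
  val('g') - val('c') = 7 - 3 = 4
  B^(n-1-k) = 13^0 mod 97 = 1
  Delta = 4 * 1 mod 97 = 4

Answer: 4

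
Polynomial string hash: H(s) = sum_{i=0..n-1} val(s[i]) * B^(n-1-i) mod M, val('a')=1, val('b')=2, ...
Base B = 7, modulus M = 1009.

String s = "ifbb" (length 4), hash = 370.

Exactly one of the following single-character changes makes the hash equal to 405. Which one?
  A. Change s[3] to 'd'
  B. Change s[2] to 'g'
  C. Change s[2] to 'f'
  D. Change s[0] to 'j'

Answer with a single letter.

Answer: B

Derivation:
Option A: s[3]='b'->'d', delta=(4-2)*7^0 mod 1009 = 2, hash=370+2 mod 1009 = 372
Option B: s[2]='b'->'g', delta=(7-2)*7^1 mod 1009 = 35, hash=370+35 mod 1009 = 405 <-- target
Option C: s[2]='b'->'f', delta=(6-2)*7^1 mod 1009 = 28, hash=370+28 mod 1009 = 398
Option D: s[0]='i'->'j', delta=(10-9)*7^3 mod 1009 = 343, hash=370+343 mod 1009 = 713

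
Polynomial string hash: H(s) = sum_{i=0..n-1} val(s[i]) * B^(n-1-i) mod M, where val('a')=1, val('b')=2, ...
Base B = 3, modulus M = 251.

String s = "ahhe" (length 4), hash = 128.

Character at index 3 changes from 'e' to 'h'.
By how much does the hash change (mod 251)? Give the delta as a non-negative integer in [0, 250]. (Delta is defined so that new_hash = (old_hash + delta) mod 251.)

Answer: 3

Derivation:
Delta formula: (val(new) - val(old)) * B^(n-1-k) mod M
  val('h') - val('e') = 8 - 5 = 3
  B^(n-1-k) = 3^0 mod 251 = 1
  Delta = 3 * 1 mod 251 = 3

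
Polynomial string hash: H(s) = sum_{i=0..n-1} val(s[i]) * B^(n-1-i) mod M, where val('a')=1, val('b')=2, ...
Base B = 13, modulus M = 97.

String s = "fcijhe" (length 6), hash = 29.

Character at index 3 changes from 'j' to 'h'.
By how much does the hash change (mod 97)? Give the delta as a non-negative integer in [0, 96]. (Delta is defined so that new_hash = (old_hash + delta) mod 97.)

Answer: 50

Derivation:
Delta formula: (val(new) - val(old)) * B^(n-1-k) mod M
  val('h') - val('j') = 8 - 10 = -2
  B^(n-1-k) = 13^2 mod 97 = 72
  Delta = -2 * 72 mod 97 = 50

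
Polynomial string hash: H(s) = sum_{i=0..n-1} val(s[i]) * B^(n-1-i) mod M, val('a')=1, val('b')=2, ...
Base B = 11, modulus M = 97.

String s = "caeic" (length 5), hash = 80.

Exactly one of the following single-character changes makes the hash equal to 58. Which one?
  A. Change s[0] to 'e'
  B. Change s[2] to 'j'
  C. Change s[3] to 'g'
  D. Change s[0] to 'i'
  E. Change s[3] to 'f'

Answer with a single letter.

Option A: s[0]='c'->'e', delta=(5-3)*11^4 mod 97 = 85, hash=80+85 mod 97 = 68
Option B: s[2]='e'->'j', delta=(10-5)*11^2 mod 97 = 23, hash=80+23 mod 97 = 6
Option C: s[3]='i'->'g', delta=(7-9)*11^1 mod 97 = 75, hash=80+75 mod 97 = 58 <-- target
Option D: s[0]='c'->'i', delta=(9-3)*11^4 mod 97 = 61, hash=80+61 mod 97 = 44
Option E: s[3]='i'->'f', delta=(6-9)*11^1 mod 97 = 64, hash=80+64 mod 97 = 47

Answer: C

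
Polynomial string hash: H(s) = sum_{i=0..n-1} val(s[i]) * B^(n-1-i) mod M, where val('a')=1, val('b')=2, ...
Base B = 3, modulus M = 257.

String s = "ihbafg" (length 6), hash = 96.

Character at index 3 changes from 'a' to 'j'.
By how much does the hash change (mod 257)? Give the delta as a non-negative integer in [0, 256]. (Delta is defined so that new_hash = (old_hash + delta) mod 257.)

Answer: 81

Derivation:
Delta formula: (val(new) - val(old)) * B^(n-1-k) mod M
  val('j') - val('a') = 10 - 1 = 9
  B^(n-1-k) = 3^2 mod 257 = 9
  Delta = 9 * 9 mod 257 = 81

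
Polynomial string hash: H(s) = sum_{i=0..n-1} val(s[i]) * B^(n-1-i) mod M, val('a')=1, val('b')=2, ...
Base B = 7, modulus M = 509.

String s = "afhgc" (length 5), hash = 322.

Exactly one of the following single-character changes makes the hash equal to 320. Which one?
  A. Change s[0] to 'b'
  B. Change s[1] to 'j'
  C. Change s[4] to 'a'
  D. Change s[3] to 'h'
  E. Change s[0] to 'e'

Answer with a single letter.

Answer: C

Derivation:
Option A: s[0]='a'->'b', delta=(2-1)*7^4 mod 509 = 365, hash=322+365 mod 509 = 178
Option B: s[1]='f'->'j', delta=(10-6)*7^3 mod 509 = 354, hash=322+354 mod 509 = 167
Option C: s[4]='c'->'a', delta=(1-3)*7^0 mod 509 = 507, hash=322+507 mod 509 = 320 <-- target
Option D: s[3]='g'->'h', delta=(8-7)*7^1 mod 509 = 7, hash=322+7 mod 509 = 329
Option E: s[0]='a'->'e', delta=(5-1)*7^4 mod 509 = 442, hash=322+442 mod 509 = 255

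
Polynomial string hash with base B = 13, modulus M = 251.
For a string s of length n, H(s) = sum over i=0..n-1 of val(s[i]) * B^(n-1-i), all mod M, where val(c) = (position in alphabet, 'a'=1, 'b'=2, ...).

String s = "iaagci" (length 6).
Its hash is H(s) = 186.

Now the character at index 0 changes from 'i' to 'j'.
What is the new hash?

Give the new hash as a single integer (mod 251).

val('i') = 9, val('j') = 10
Position k = 0, exponent = n-1-k = 5
B^5 mod M = 13^5 mod 251 = 64
Delta = (10 - 9) * 64 mod 251 = 64
New hash = (186 + 64) mod 251 = 250

Answer: 250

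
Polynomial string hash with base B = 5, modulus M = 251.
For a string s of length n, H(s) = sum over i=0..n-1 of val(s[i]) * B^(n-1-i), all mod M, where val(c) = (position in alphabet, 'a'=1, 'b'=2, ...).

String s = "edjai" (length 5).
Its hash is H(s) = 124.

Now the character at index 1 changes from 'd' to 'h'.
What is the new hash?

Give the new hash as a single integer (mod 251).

Answer: 122

Derivation:
val('d') = 4, val('h') = 8
Position k = 1, exponent = n-1-k = 3
B^3 mod M = 5^3 mod 251 = 125
Delta = (8 - 4) * 125 mod 251 = 249
New hash = (124 + 249) mod 251 = 122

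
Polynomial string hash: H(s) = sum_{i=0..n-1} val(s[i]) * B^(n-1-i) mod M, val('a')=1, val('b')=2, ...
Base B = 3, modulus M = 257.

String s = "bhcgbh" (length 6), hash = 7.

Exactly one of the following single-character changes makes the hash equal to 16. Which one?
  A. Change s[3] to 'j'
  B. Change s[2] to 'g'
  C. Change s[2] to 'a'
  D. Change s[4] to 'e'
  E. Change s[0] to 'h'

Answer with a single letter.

Option A: s[3]='g'->'j', delta=(10-7)*3^2 mod 257 = 27, hash=7+27 mod 257 = 34
Option B: s[2]='c'->'g', delta=(7-3)*3^3 mod 257 = 108, hash=7+108 mod 257 = 115
Option C: s[2]='c'->'a', delta=(1-3)*3^3 mod 257 = 203, hash=7+203 mod 257 = 210
Option D: s[4]='b'->'e', delta=(5-2)*3^1 mod 257 = 9, hash=7+9 mod 257 = 16 <-- target
Option E: s[0]='b'->'h', delta=(8-2)*3^5 mod 257 = 173, hash=7+173 mod 257 = 180

Answer: D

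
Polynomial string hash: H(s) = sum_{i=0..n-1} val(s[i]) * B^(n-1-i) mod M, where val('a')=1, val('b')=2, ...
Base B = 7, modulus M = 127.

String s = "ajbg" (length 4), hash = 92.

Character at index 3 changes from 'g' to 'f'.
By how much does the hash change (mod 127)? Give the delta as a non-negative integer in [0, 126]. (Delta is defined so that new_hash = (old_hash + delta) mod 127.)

Delta formula: (val(new) - val(old)) * B^(n-1-k) mod M
  val('f') - val('g') = 6 - 7 = -1
  B^(n-1-k) = 7^0 mod 127 = 1
  Delta = -1 * 1 mod 127 = 126

Answer: 126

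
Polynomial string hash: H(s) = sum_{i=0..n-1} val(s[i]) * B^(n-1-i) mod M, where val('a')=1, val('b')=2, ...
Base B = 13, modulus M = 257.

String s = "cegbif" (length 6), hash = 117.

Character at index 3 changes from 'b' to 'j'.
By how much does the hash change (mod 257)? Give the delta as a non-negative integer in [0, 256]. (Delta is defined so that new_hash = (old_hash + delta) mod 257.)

Answer: 67

Derivation:
Delta formula: (val(new) - val(old)) * B^(n-1-k) mod M
  val('j') - val('b') = 10 - 2 = 8
  B^(n-1-k) = 13^2 mod 257 = 169
  Delta = 8 * 169 mod 257 = 67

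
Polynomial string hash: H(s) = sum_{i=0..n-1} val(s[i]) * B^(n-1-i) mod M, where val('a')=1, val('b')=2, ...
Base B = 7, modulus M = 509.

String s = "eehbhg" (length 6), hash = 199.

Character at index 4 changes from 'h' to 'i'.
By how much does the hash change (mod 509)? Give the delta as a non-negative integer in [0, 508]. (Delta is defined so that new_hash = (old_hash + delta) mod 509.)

Delta formula: (val(new) - val(old)) * B^(n-1-k) mod M
  val('i') - val('h') = 9 - 8 = 1
  B^(n-1-k) = 7^1 mod 509 = 7
  Delta = 1 * 7 mod 509 = 7

Answer: 7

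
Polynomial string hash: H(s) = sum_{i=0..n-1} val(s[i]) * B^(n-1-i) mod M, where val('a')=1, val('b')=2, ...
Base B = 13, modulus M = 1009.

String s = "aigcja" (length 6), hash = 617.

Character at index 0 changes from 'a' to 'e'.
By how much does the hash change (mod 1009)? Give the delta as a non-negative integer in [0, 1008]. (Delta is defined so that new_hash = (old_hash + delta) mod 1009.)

Answer: 933

Derivation:
Delta formula: (val(new) - val(old)) * B^(n-1-k) mod M
  val('e') - val('a') = 5 - 1 = 4
  B^(n-1-k) = 13^5 mod 1009 = 990
  Delta = 4 * 990 mod 1009 = 933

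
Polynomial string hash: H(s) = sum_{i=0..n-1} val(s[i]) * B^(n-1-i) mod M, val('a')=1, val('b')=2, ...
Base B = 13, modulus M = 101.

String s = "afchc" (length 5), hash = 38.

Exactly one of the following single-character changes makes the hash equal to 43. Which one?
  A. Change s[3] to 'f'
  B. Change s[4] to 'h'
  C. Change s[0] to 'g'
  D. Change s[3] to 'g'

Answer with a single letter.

Answer: B

Derivation:
Option A: s[3]='h'->'f', delta=(6-8)*13^1 mod 101 = 75, hash=38+75 mod 101 = 12
Option B: s[4]='c'->'h', delta=(8-3)*13^0 mod 101 = 5, hash=38+5 mod 101 = 43 <-- target
Option C: s[0]='a'->'g', delta=(7-1)*13^4 mod 101 = 70, hash=38+70 mod 101 = 7
Option D: s[3]='h'->'g', delta=(7-8)*13^1 mod 101 = 88, hash=38+88 mod 101 = 25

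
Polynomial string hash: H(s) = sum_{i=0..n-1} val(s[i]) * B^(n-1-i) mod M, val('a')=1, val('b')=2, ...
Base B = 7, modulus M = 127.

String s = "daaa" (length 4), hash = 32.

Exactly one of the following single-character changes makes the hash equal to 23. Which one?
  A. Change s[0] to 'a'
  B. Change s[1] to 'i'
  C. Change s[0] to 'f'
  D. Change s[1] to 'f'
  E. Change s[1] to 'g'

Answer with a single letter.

Option A: s[0]='d'->'a', delta=(1-4)*7^3 mod 127 = 114, hash=32+114 mod 127 = 19
Option B: s[1]='a'->'i', delta=(9-1)*7^2 mod 127 = 11, hash=32+11 mod 127 = 43
Option C: s[0]='d'->'f', delta=(6-4)*7^3 mod 127 = 51, hash=32+51 mod 127 = 83
Option D: s[1]='a'->'f', delta=(6-1)*7^2 mod 127 = 118, hash=32+118 mod 127 = 23 <-- target
Option E: s[1]='a'->'g', delta=(7-1)*7^2 mod 127 = 40, hash=32+40 mod 127 = 72

Answer: D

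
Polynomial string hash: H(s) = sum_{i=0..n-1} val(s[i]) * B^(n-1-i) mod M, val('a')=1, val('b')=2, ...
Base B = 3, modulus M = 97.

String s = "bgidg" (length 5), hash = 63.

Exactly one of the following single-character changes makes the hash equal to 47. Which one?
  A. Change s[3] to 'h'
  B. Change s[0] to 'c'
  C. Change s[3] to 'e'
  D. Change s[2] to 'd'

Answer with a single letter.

Answer: B

Derivation:
Option A: s[3]='d'->'h', delta=(8-4)*3^1 mod 97 = 12, hash=63+12 mod 97 = 75
Option B: s[0]='b'->'c', delta=(3-2)*3^4 mod 97 = 81, hash=63+81 mod 97 = 47 <-- target
Option C: s[3]='d'->'e', delta=(5-4)*3^1 mod 97 = 3, hash=63+3 mod 97 = 66
Option D: s[2]='i'->'d', delta=(4-9)*3^2 mod 97 = 52, hash=63+52 mod 97 = 18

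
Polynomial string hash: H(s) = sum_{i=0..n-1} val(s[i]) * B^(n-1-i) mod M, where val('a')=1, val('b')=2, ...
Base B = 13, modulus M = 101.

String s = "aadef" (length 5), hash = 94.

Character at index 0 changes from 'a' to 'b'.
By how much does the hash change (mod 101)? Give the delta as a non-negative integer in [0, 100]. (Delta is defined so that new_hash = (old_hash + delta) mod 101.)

Delta formula: (val(new) - val(old)) * B^(n-1-k) mod M
  val('b') - val('a') = 2 - 1 = 1
  B^(n-1-k) = 13^4 mod 101 = 79
  Delta = 1 * 79 mod 101 = 79

Answer: 79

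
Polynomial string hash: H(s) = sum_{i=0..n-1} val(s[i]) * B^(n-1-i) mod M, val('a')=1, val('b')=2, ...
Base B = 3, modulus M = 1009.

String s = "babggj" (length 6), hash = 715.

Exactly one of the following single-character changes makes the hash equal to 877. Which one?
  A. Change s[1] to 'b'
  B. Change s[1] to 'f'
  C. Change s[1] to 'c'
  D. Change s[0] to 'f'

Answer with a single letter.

Answer: C

Derivation:
Option A: s[1]='a'->'b', delta=(2-1)*3^4 mod 1009 = 81, hash=715+81 mod 1009 = 796
Option B: s[1]='a'->'f', delta=(6-1)*3^4 mod 1009 = 405, hash=715+405 mod 1009 = 111
Option C: s[1]='a'->'c', delta=(3-1)*3^4 mod 1009 = 162, hash=715+162 mod 1009 = 877 <-- target
Option D: s[0]='b'->'f', delta=(6-2)*3^5 mod 1009 = 972, hash=715+972 mod 1009 = 678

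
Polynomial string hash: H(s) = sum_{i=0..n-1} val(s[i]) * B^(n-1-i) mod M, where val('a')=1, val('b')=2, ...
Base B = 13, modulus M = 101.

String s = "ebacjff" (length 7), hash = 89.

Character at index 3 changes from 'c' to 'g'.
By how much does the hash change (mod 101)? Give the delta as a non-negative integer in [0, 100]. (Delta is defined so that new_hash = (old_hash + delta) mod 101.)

Delta formula: (val(new) - val(old)) * B^(n-1-k) mod M
  val('g') - val('c') = 7 - 3 = 4
  B^(n-1-k) = 13^3 mod 101 = 76
  Delta = 4 * 76 mod 101 = 1

Answer: 1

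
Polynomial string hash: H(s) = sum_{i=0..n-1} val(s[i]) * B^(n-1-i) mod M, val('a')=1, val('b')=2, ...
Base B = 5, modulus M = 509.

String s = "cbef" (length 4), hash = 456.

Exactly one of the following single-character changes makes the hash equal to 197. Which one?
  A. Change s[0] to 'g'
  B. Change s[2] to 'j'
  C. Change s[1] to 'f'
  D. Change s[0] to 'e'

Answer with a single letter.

Option A: s[0]='c'->'g', delta=(7-3)*5^3 mod 509 = 500, hash=456+500 mod 509 = 447
Option B: s[2]='e'->'j', delta=(10-5)*5^1 mod 509 = 25, hash=456+25 mod 509 = 481
Option C: s[1]='b'->'f', delta=(6-2)*5^2 mod 509 = 100, hash=456+100 mod 509 = 47
Option D: s[0]='c'->'e', delta=(5-3)*5^3 mod 509 = 250, hash=456+250 mod 509 = 197 <-- target

Answer: D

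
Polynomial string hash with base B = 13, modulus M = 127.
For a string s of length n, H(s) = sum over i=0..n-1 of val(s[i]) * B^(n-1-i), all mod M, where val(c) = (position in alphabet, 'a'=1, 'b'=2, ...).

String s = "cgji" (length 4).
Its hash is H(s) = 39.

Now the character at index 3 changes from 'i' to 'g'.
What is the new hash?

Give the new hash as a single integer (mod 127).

val('i') = 9, val('g') = 7
Position k = 3, exponent = n-1-k = 0
B^0 mod M = 13^0 mod 127 = 1
Delta = (7 - 9) * 1 mod 127 = 125
New hash = (39 + 125) mod 127 = 37

Answer: 37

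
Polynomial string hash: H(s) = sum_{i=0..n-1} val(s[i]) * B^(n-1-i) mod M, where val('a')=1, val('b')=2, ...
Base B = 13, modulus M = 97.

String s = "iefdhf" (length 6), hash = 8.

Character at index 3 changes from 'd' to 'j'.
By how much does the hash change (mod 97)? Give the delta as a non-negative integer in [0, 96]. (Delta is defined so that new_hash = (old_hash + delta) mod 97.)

Delta formula: (val(new) - val(old)) * B^(n-1-k) mod M
  val('j') - val('d') = 10 - 4 = 6
  B^(n-1-k) = 13^2 mod 97 = 72
  Delta = 6 * 72 mod 97 = 44

Answer: 44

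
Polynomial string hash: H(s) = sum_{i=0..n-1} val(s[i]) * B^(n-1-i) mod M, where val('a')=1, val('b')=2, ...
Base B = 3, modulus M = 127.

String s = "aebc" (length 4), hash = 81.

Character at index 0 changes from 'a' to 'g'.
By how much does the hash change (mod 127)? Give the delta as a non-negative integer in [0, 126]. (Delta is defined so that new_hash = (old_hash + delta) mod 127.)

Answer: 35

Derivation:
Delta formula: (val(new) - val(old)) * B^(n-1-k) mod M
  val('g') - val('a') = 7 - 1 = 6
  B^(n-1-k) = 3^3 mod 127 = 27
  Delta = 6 * 27 mod 127 = 35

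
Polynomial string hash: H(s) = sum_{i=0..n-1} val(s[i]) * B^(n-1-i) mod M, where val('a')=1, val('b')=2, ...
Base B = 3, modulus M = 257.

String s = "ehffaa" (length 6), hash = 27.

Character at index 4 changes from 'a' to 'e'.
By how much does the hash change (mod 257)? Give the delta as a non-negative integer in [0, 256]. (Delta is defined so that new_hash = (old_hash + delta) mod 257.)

Answer: 12

Derivation:
Delta formula: (val(new) - val(old)) * B^(n-1-k) mod M
  val('e') - val('a') = 5 - 1 = 4
  B^(n-1-k) = 3^1 mod 257 = 3
  Delta = 4 * 3 mod 257 = 12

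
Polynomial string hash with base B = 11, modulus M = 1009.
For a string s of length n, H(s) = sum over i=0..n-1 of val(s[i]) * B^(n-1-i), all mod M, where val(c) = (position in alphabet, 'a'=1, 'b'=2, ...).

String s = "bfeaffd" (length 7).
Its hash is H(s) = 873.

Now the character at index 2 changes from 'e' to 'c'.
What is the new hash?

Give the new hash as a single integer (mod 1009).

Answer: 852

Derivation:
val('e') = 5, val('c') = 3
Position k = 2, exponent = n-1-k = 4
B^4 mod M = 11^4 mod 1009 = 515
Delta = (3 - 5) * 515 mod 1009 = 988
New hash = (873 + 988) mod 1009 = 852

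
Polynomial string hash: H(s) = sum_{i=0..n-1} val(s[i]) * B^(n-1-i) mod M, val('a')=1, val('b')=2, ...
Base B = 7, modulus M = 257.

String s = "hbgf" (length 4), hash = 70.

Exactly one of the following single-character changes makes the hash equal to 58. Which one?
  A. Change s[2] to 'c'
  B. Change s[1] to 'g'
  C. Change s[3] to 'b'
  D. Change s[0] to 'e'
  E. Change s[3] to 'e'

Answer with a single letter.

Option A: s[2]='g'->'c', delta=(3-7)*7^1 mod 257 = 229, hash=70+229 mod 257 = 42
Option B: s[1]='b'->'g', delta=(7-2)*7^2 mod 257 = 245, hash=70+245 mod 257 = 58 <-- target
Option C: s[3]='f'->'b', delta=(2-6)*7^0 mod 257 = 253, hash=70+253 mod 257 = 66
Option D: s[0]='h'->'e', delta=(5-8)*7^3 mod 257 = 256, hash=70+256 mod 257 = 69
Option E: s[3]='f'->'e', delta=(5-6)*7^0 mod 257 = 256, hash=70+256 mod 257 = 69

Answer: B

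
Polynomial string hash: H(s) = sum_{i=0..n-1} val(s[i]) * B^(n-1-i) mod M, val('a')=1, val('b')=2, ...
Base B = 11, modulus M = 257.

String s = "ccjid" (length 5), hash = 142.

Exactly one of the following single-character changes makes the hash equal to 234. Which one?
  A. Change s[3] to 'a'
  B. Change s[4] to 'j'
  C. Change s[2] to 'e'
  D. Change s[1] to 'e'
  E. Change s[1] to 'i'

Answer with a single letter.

Option A: s[3]='i'->'a', delta=(1-9)*11^1 mod 257 = 169, hash=142+169 mod 257 = 54
Option B: s[4]='d'->'j', delta=(10-4)*11^0 mod 257 = 6, hash=142+6 mod 257 = 148
Option C: s[2]='j'->'e', delta=(5-10)*11^2 mod 257 = 166, hash=142+166 mod 257 = 51
Option D: s[1]='c'->'e', delta=(5-3)*11^3 mod 257 = 92, hash=142+92 mod 257 = 234 <-- target
Option E: s[1]='c'->'i', delta=(9-3)*11^3 mod 257 = 19, hash=142+19 mod 257 = 161

Answer: D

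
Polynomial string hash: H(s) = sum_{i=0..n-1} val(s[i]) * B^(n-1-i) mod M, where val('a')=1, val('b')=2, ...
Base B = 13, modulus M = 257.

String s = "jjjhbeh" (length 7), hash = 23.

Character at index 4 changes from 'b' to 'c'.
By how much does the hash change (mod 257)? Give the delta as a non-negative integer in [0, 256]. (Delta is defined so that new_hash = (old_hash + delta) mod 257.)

Answer: 169

Derivation:
Delta formula: (val(new) - val(old)) * B^(n-1-k) mod M
  val('c') - val('b') = 3 - 2 = 1
  B^(n-1-k) = 13^2 mod 257 = 169
  Delta = 1 * 169 mod 257 = 169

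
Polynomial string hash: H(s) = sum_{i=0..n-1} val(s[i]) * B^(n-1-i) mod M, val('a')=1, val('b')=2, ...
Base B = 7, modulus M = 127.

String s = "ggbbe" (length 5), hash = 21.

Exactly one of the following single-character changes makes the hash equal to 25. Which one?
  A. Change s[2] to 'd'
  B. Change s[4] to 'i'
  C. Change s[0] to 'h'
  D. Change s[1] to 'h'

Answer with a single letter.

Answer: B

Derivation:
Option A: s[2]='b'->'d', delta=(4-2)*7^2 mod 127 = 98, hash=21+98 mod 127 = 119
Option B: s[4]='e'->'i', delta=(9-5)*7^0 mod 127 = 4, hash=21+4 mod 127 = 25 <-- target
Option C: s[0]='g'->'h', delta=(8-7)*7^4 mod 127 = 115, hash=21+115 mod 127 = 9
Option D: s[1]='g'->'h', delta=(8-7)*7^3 mod 127 = 89, hash=21+89 mod 127 = 110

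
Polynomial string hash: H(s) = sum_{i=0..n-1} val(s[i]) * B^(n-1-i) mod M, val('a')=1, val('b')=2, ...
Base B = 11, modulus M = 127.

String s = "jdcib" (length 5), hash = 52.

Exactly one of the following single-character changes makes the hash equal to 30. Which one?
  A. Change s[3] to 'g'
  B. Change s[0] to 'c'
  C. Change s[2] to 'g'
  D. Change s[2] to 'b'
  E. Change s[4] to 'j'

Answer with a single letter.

Option A: s[3]='i'->'g', delta=(7-9)*11^1 mod 127 = 105, hash=52+105 mod 127 = 30 <-- target
Option B: s[0]='j'->'c', delta=(3-10)*11^4 mod 127 = 2, hash=52+2 mod 127 = 54
Option C: s[2]='c'->'g', delta=(7-3)*11^2 mod 127 = 103, hash=52+103 mod 127 = 28
Option D: s[2]='c'->'b', delta=(2-3)*11^2 mod 127 = 6, hash=52+6 mod 127 = 58
Option E: s[4]='b'->'j', delta=(10-2)*11^0 mod 127 = 8, hash=52+8 mod 127 = 60

Answer: A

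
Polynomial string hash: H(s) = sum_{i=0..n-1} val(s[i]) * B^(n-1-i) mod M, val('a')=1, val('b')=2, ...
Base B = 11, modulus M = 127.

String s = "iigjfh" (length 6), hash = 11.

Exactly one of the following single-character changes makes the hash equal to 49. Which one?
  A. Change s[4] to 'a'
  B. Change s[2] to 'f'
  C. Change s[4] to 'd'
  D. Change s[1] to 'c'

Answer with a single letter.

Option A: s[4]='f'->'a', delta=(1-6)*11^1 mod 127 = 72, hash=11+72 mod 127 = 83
Option B: s[2]='g'->'f', delta=(6-7)*11^3 mod 127 = 66, hash=11+66 mod 127 = 77
Option C: s[4]='f'->'d', delta=(4-6)*11^1 mod 127 = 105, hash=11+105 mod 127 = 116
Option D: s[1]='i'->'c', delta=(3-9)*11^4 mod 127 = 38, hash=11+38 mod 127 = 49 <-- target

Answer: D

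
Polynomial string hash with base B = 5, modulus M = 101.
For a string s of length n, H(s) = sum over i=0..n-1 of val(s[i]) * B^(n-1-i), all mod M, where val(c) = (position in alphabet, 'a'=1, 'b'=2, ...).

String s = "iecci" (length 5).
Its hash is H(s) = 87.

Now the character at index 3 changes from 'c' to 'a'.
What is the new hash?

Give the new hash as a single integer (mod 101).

val('c') = 3, val('a') = 1
Position k = 3, exponent = n-1-k = 1
B^1 mod M = 5^1 mod 101 = 5
Delta = (1 - 3) * 5 mod 101 = 91
New hash = (87 + 91) mod 101 = 77

Answer: 77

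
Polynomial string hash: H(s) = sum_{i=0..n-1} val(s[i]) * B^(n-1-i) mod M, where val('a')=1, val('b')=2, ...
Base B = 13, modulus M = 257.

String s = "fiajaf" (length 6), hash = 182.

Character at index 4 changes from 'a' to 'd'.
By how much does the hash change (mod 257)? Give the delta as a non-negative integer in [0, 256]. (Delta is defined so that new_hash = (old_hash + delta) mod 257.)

Delta formula: (val(new) - val(old)) * B^(n-1-k) mod M
  val('d') - val('a') = 4 - 1 = 3
  B^(n-1-k) = 13^1 mod 257 = 13
  Delta = 3 * 13 mod 257 = 39

Answer: 39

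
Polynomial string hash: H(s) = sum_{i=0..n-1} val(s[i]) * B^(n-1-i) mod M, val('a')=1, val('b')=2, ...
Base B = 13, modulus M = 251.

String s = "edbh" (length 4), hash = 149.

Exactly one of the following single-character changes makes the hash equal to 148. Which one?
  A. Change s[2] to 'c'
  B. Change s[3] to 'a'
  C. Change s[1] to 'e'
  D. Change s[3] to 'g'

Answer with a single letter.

Option A: s[2]='b'->'c', delta=(3-2)*13^1 mod 251 = 13, hash=149+13 mod 251 = 162
Option B: s[3]='h'->'a', delta=(1-8)*13^0 mod 251 = 244, hash=149+244 mod 251 = 142
Option C: s[1]='d'->'e', delta=(5-4)*13^2 mod 251 = 169, hash=149+169 mod 251 = 67
Option D: s[3]='h'->'g', delta=(7-8)*13^0 mod 251 = 250, hash=149+250 mod 251 = 148 <-- target

Answer: D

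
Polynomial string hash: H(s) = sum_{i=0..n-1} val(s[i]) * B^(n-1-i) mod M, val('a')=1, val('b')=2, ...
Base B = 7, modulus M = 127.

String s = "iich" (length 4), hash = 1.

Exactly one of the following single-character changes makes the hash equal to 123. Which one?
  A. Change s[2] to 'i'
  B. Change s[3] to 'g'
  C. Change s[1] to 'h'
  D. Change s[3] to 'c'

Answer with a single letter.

Answer: D

Derivation:
Option A: s[2]='c'->'i', delta=(9-3)*7^1 mod 127 = 42, hash=1+42 mod 127 = 43
Option B: s[3]='h'->'g', delta=(7-8)*7^0 mod 127 = 126, hash=1+126 mod 127 = 0
Option C: s[1]='i'->'h', delta=(8-9)*7^2 mod 127 = 78, hash=1+78 mod 127 = 79
Option D: s[3]='h'->'c', delta=(3-8)*7^0 mod 127 = 122, hash=1+122 mod 127 = 123 <-- target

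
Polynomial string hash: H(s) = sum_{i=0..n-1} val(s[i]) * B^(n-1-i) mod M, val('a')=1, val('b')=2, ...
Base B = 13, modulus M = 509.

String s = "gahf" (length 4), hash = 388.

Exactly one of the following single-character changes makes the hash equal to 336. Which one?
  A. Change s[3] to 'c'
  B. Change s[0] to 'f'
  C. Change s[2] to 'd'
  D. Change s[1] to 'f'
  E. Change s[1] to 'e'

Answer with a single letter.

Answer: C

Derivation:
Option A: s[3]='f'->'c', delta=(3-6)*13^0 mod 509 = 506, hash=388+506 mod 509 = 385
Option B: s[0]='g'->'f', delta=(6-7)*13^3 mod 509 = 348, hash=388+348 mod 509 = 227
Option C: s[2]='h'->'d', delta=(4-8)*13^1 mod 509 = 457, hash=388+457 mod 509 = 336 <-- target
Option D: s[1]='a'->'f', delta=(6-1)*13^2 mod 509 = 336, hash=388+336 mod 509 = 215
Option E: s[1]='a'->'e', delta=(5-1)*13^2 mod 509 = 167, hash=388+167 mod 509 = 46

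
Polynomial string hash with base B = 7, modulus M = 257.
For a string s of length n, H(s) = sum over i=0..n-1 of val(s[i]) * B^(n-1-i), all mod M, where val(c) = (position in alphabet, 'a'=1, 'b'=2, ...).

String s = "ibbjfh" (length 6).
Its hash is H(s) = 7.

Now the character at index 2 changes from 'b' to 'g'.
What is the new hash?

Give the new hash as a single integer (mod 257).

Answer: 180

Derivation:
val('b') = 2, val('g') = 7
Position k = 2, exponent = n-1-k = 3
B^3 mod M = 7^3 mod 257 = 86
Delta = (7 - 2) * 86 mod 257 = 173
New hash = (7 + 173) mod 257 = 180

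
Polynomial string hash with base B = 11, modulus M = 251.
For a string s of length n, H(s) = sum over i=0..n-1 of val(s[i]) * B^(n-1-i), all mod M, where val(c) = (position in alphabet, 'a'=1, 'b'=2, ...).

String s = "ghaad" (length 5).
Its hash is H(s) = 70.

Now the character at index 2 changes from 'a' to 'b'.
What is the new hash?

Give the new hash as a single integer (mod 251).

Answer: 191

Derivation:
val('a') = 1, val('b') = 2
Position k = 2, exponent = n-1-k = 2
B^2 mod M = 11^2 mod 251 = 121
Delta = (2 - 1) * 121 mod 251 = 121
New hash = (70 + 121) mod 251 = 191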